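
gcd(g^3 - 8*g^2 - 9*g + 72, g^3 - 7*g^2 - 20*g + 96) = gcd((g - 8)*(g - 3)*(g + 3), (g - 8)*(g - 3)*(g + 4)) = g^2 - 11*g + 24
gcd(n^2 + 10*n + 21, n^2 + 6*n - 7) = n + 7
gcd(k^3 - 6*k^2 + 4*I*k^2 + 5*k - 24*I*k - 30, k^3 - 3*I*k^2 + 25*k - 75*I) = k + 5*I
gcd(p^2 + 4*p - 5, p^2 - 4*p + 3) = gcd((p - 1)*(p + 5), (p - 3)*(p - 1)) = p - 1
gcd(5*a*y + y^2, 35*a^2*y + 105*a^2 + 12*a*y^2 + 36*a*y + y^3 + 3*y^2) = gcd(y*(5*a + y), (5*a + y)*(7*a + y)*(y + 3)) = 5*a + y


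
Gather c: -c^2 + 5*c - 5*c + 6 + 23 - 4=25 - c^2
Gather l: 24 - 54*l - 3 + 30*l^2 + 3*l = 30*l^2 - 51*l + 21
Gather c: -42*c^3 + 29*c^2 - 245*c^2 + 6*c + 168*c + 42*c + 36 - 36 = -42*c^3 - 216*c^2 + 216*c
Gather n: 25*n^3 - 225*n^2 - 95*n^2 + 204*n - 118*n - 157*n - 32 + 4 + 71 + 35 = 25*n^3 - 320*n^2 - 71*n + 78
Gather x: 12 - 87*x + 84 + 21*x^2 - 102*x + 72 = 21*x^2 - 189*x + 168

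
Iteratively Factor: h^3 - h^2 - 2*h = (h)*(h^2 - h - 2) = h*(h + 1)*(h - 2)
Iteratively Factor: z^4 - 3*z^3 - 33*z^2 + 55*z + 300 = (z + 4)*(z^3 - 7*z^2 - 5*z + 75) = (z - 5)*(z + 4)*(z^2 - 2*z - 15) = (z - 5)^2*(z + 4)*(z + 3)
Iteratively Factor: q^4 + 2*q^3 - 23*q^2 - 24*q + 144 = (q - 3)*(q^3 + 5*q^2 - 8*q - 48) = (q - 3)^2*(q^2 + 8*q + 16) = (q - 3)^2*(q + 4)*(q + 4)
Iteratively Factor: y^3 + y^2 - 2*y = (y)*(y^2 + y - 2) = y*(y + 2)*(y - 1)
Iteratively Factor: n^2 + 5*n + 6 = (n + 2)*(n + 3)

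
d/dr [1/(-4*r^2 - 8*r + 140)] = (r + 1)/(2*(r^2 + 2*r - 35)^2)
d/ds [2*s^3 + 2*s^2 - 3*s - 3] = 6*s^2 + 4*s - 3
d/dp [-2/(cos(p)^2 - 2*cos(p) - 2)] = 4*(1 - cos(p))*sin(p)/(sin(p)^2 + 2*cos(p) + 1)^2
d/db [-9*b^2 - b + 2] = -18*b - 1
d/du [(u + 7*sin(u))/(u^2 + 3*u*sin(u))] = (4*u^2*cos(u) - u^2 - 14*u*sin(u) - 21*sin(u)^2)/(u^2*(u + 3*sin(u))^2)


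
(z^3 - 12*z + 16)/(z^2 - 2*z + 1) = (z^3 - 12*z + 16)/(z^2 - 2*z + 1)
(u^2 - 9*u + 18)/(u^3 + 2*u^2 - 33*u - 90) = (u - 3)/(u^2 + 8*u + 15)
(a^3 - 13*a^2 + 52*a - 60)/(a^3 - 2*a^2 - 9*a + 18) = (a^2 - 11*a + 30)/(a^2 - 9)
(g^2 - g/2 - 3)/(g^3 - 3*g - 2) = (g + 3/2)/(g^2 + 2*g + 1)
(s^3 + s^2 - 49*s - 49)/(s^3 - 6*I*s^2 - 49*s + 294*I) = (s + 1)/(s - 6*I)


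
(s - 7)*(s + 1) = s^2 - 6*s - 7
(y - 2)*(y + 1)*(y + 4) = y^3 + 3*y^2 - 6*y - 8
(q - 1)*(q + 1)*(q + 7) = q^3 + 7*q^2 - q - 7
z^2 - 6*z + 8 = (z - 4)*(z - 2)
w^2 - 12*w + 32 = (w - 8)*(w - 4)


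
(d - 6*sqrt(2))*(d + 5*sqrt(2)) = d^2 - sqrt(2)*d - 60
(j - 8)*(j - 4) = j^2 - 12*j + 32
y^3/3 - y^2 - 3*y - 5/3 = (y/3 + 1/3)*(y - 5)*(y + 1)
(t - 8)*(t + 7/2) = t^2 - 9*t/2 - 28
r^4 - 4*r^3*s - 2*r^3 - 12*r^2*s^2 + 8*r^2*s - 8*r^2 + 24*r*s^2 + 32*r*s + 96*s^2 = (r - 4)*(r + 2)*(r - 6*s)*(r + 2*s)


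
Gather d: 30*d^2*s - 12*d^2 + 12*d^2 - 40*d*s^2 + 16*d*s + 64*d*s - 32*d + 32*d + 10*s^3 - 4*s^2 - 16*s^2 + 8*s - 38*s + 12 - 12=30*d^2*s + d*(-40*s^2 + 80*s) + 10*s^3 - 20*s^2 - 30*s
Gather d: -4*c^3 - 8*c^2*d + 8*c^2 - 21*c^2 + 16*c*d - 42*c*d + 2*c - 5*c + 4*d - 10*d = -4*c^3 - 13*c^2 - 3*c + d*(-8*c^2 - 26*c - 6)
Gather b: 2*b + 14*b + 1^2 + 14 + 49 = 16*b + 64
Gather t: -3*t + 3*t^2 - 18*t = 3*t^2 - 21*t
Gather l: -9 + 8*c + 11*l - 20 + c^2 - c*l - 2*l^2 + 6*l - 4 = c^2 + 8*c - 2*l^2 + l*(17 - c) - 33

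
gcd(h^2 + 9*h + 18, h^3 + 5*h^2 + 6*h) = h + 3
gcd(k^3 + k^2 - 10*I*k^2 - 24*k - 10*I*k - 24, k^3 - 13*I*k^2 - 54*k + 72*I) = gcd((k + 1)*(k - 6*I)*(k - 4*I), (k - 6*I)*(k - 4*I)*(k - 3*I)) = k^2 - 10*I*k - 24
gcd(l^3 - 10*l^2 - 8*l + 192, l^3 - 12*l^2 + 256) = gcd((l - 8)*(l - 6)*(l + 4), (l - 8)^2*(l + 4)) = l^2 - 4*l - 32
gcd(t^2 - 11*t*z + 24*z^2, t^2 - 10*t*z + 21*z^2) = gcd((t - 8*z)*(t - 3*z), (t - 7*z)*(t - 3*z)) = -t + 3*z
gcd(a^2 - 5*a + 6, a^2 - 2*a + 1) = 1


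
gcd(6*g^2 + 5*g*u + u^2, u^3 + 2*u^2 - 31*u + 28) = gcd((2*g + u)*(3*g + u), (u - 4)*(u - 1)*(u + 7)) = 1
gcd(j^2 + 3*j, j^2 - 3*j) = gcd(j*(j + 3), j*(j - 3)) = j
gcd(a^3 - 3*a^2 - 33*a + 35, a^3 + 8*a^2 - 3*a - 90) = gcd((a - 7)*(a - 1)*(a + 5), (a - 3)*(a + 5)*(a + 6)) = a + 5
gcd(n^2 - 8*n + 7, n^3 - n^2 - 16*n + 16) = n - 1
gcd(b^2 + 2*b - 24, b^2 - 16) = b - 4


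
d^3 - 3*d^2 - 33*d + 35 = (d - 7)*(d - 1)*(d + 5)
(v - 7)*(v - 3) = v^2 - 10*v + 21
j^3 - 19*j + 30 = (j - 3)*(j - 2)*(j + 5)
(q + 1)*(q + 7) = q^2 + 8*q + 7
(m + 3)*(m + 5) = m^2 + 8*m + 15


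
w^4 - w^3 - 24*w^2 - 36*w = w*(w - 6)*(w + 2)*(w + 3)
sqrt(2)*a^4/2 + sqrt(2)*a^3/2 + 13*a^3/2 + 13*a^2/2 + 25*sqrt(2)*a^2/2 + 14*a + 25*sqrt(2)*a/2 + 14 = (a + sqrt(2))*(a + 2*sqrt(2))*(a + 7*sqrt(2)/2)*(sqrt(2)*a/2 + sqrt(2)/2)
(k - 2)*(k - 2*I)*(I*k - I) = I*k^3 + 2*k^2 - 3*I*k^2 - 6*k + 2*I*k + 4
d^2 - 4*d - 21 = (d - 7)*(d + 3)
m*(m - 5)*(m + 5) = m^3 - 25*m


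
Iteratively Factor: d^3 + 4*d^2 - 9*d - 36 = (d - 3)*(d^2 + 7*d + 12) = (d - 3)*(d + 4)*(d + 3)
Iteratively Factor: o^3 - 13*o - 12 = (o + 3)*(o^2 - 3*o - 4) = (o - 4)*(o + 3)*(o + 1)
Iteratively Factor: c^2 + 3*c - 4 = (c - 1)*(c + 4)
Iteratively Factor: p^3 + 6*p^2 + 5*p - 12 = (p + 3)*(p^2 + 3*p - 4) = (p - 1)*(p + 3)*(p + 4)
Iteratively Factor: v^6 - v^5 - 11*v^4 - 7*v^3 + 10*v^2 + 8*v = (v + 1)*(v^5 - 2*v^4 - 9*v^3 + 2*v^2 + 8*v) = (v + 1)^2*(v^4 - 3*v^3 - 6*v^2 + 8*v) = v*(v + 1)^2*(v^3 - 3*v^2 - 6*v + 8) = v*(v - 4)*(v + 1)^2*(v^2 + v - 2) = v*(v - 4)*(v - 1)*(v + 1)^2*(v + 2)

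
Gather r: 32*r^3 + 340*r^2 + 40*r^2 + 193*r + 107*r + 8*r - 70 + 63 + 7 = 32*r^3 + 380*r^2 + 308*r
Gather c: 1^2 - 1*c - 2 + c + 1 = 0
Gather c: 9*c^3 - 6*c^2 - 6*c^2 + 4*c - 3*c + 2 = 9*c^3 - 12*c^2 + c + 2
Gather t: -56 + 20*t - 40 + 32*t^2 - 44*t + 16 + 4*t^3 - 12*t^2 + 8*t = 4*t^3 + 20*t^2 - 16*t - 80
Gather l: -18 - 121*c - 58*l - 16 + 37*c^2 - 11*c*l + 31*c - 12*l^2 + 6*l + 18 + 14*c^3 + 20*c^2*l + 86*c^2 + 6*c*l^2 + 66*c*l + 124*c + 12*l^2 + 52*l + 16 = 14*c^3 + 123*c^2 + 6*c*l^2 + 34*c + l*(20*c^2 + 55*c)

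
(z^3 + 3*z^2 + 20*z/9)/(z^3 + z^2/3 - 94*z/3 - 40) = z*(3*z + 5)/(3*(z^2 - z - 30))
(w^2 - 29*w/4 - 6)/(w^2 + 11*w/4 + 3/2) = (w - 8)/(w + 2)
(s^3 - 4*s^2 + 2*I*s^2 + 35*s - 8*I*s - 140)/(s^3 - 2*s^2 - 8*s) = (s^2 + 2*I*s + 35)/(s*(s + 2))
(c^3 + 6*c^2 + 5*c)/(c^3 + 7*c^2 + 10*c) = (c + 1)/(c + 2)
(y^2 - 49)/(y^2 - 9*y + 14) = (y + 7)/(y - 2)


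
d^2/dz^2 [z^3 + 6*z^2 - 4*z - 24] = 6*z + 12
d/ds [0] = 0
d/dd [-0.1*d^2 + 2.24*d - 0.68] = 2.24 - 0.2*d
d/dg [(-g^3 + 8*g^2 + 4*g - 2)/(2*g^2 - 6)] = (-g^4 + 5*g^2 - 44*g - 12)/(2*(g^4 - 6*g^2 + 9))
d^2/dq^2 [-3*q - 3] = 0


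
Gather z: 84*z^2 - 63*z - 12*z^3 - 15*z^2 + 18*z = -12*z^3 + 69*z^2 - 45*z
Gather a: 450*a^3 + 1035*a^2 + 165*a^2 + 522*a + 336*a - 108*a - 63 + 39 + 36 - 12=450*a^3 + 1200*a^2 + 750*a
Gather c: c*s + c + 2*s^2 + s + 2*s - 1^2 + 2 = c*(s + 1) + 2*s^2 + 3*s + 1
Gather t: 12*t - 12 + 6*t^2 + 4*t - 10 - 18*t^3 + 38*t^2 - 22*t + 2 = -18*t^3 + 44*t^2 - 6*t - 20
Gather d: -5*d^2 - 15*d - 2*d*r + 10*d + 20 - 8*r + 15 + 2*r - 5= -5*d^2 + d*(-2*r - 5) - 6*r + 30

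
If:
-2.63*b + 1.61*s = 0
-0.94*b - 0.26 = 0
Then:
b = -0.28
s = -0.45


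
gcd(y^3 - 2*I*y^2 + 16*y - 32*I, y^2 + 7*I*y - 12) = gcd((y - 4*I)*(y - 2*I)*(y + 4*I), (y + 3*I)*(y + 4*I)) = y + 4*I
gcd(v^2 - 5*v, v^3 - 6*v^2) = v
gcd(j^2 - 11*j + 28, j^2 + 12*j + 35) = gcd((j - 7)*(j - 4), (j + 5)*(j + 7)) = 1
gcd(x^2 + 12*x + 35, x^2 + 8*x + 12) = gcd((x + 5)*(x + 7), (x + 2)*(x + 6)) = 1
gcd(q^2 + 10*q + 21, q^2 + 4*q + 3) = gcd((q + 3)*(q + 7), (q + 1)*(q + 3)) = q + 3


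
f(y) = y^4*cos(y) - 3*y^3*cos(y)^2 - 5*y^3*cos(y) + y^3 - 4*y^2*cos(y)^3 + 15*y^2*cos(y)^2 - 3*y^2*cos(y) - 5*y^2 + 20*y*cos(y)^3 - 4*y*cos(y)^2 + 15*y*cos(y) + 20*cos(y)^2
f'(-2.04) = -70.36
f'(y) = -y^4*sin(y) + 6*y^3*sin(y)*cos(y) + 5*y^3*sin(y) + 4*y^3*cos(y) + 12*y^2*sin(y)*cos(y)^2 - 30*y^2*sin(y)*cos(y) + 3*y^2*sin(y) - 9*y^2*cos(y)^2 - 15*y^2*cos(y) + 3*y^2 - 60*y*sin(y)*cos(y)^2 + 8*y*sin(y)*cos(y) - 15*y*sin(y) - 8*y*cos(y)^3 + 30*y*cos(y)^2 - 6*y*cos(y) - 10*y - 40*sin(y)*cos(y) + 20*cos(y)^3 - 4*cos(y)^2 + 15*cos(y)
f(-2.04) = -7.80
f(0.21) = 25.39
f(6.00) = 101.61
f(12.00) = 8627.41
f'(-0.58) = 20.73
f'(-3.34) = 241.32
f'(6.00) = 154.38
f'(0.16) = 22.52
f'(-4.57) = -390.43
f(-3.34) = 89.57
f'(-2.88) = -106.18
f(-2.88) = 112.78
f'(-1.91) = -36.27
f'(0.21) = 18.72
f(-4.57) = -297.52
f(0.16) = 24.36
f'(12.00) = 6765.06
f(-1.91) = -14.68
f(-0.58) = 2.89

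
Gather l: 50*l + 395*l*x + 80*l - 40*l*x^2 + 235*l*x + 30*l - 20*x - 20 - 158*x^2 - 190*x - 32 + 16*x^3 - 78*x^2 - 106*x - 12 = l*(-40*x^2 + 630*x + 160) + 16*x^3 - 236*x^2 - 316*x - 64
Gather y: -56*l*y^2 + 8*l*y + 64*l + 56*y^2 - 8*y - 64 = 64*l + y^2*(56 - 56*l) + y*(8*l - 8) - 64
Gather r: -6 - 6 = -12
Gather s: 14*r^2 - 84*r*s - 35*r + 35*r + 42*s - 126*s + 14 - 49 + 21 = 14*r^2 + s*(-84*r - 84) - 14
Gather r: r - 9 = r - 9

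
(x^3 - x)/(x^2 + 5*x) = (x^2 - 1)/(x + 5)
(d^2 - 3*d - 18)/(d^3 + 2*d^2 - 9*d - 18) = (d - 6)/(d^2 - d - 6)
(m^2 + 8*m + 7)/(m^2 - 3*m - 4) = (m + 7)/(m - 4)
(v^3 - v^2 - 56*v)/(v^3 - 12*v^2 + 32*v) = (v + 7)/(v - 4)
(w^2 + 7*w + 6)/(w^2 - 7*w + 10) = (w^2 + 7*w + 6)/(w^2 - 7*w + 10)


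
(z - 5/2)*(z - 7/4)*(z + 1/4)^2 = z^4 - 15*z^3/4 + 37*z^2/16 + 123*z/64 + 35/128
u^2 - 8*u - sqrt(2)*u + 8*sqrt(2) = (u - 8)*(u - sqrt(2))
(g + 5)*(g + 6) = g^2 + 11*g + 30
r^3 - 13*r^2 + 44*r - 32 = (r - 8)*(r - 4)*(r - 1)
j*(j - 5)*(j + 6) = j^3 + j^2 - 30*j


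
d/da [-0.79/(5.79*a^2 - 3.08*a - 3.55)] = (9.1482*a - 2.4332)/(-5.79*a^2 + 3.08*a + 3.55)^2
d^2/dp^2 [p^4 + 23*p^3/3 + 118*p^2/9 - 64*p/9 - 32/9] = 12*p^2 + 46*p + 236/9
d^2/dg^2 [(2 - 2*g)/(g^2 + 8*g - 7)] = 4*(-4*(g - 1)*(g + 4)^2 + (3*g + 7)*(g^2 + 8*g - 7))/(g^2 + 8*g - 7)^3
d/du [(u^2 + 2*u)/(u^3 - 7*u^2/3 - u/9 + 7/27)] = 27*(-27*u^4 - 108*u^3 + 123*u^2 + 14*u + 14)/(729*u^6 - 3402*u^5 + 3807*u^4 + 756*u^3 - 873*u^2 - 42*u + 49)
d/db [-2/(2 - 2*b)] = -1/(b - 1)^2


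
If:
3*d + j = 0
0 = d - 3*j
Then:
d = 0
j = 0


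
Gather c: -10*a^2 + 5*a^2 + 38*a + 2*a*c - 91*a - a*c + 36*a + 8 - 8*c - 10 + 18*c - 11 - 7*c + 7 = -5*a^2 - 17*a + c*(a + 3) - 6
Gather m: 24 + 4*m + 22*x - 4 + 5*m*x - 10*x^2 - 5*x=m*(5*x + 4) - 10*x^2 + 17*x + 20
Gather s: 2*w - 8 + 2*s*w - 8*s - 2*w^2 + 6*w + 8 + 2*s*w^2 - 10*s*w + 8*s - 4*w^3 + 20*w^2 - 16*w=s*(2*w^2 - 8*w) - 4*w^3 + 18*w^2 - 8*w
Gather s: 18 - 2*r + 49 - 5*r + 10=77 - 7*r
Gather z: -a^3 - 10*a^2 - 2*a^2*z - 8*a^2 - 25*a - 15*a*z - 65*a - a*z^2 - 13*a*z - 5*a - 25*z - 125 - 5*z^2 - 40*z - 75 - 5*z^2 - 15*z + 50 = -a^3 - 18*a^2 - 95*a + z^2*(-a - 10) + z*(-2*a^2 - 28*a - 80) - 150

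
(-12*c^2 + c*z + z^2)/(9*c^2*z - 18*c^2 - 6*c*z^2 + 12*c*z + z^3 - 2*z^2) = (4*c + z)/(-3*c*z + 6*c + z^2 - 2*z)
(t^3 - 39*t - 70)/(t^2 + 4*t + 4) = (t^2 - 2*t - 35)/(t + 2)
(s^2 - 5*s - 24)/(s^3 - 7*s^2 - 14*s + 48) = 1/(s - 2)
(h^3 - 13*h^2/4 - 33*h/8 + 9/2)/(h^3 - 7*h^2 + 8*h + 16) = (8*h^2 + 6*h - 9)/(8*(h^2 - 3*h - 4))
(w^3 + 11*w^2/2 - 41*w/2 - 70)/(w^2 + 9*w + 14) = (w^2 - 3*w/2 - 10)/(w + 2)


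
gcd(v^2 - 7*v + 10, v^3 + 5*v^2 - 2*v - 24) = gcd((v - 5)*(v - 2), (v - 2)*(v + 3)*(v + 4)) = v - 2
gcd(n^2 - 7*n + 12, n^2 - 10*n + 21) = n - 3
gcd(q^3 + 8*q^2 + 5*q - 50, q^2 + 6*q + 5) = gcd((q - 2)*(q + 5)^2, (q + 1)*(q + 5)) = q + 5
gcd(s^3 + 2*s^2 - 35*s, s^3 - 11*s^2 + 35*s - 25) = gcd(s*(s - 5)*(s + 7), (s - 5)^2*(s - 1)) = s - 5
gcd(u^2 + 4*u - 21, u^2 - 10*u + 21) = u - 3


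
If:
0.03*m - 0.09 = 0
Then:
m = 3.00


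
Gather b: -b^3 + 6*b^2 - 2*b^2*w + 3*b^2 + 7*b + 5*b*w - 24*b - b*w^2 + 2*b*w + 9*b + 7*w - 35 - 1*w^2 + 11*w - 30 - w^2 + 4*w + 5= -b^3 + b^2*(9 - 2*w) + b*(-w^2 + 7*w - 8) - 2*w^2 + 22*w - 60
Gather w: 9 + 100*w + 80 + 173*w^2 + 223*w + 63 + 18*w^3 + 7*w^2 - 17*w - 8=18*w^3 + 180*w^2 + 306*w + 144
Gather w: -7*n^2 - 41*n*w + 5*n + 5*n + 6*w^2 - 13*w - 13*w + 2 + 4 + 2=-7*n^2 + 10*n + 6*w^2 + w*(-41*n - 26) + 8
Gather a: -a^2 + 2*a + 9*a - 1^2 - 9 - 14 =-a^2 + 11*a - 24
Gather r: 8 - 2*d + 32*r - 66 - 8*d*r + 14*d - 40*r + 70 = 12*d + r*(-8*d - 8) + 12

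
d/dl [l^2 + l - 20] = 2*l + 1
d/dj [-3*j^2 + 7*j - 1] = 7 - 6*j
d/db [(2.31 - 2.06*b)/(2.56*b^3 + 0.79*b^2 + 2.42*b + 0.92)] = (10.5472*b^3 - 16.1134*b^2 - 3.6498*b - 7.4854)/(6.5536*b^6 + 4.0448*b^5 + 13.0145*b^4 + 8.534*b^3 + 7.31*b^2 + 4.4528*b + 0.8464)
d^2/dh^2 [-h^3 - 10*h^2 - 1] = -6*h - 20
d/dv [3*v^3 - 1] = 9*v^2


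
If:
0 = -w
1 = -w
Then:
No Solution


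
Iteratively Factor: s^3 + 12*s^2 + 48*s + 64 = (s + 4)*(s^2 + 8*s + 16) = (s + 4)^2*(s + 4)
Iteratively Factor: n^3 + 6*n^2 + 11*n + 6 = (n + 3)*(n^2 + 3*n + 2) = (n + 2)*(n + 3)*(n + 1)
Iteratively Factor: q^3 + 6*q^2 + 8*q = (q + 2)*(q^2 + 4*q) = q*(q + 2)*(q + 4)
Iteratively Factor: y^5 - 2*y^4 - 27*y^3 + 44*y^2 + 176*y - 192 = (y - 1)*(y^4 - y^3 - 28*y^2 + 16*y + 192) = (y - 4)*(y - 1)*(y^3 + 3*y^2 - 16*y - 48) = (y - 4)*(y - 1)*(y + 3)*(y^2 - 16) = (y - 4)^2*(y - 1)*(y + 3)*(y + 4)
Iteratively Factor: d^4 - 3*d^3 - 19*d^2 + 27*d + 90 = (d + 3)*(d^3 - 6*d^2 - d + 30) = (d - 5)*(d + 3)*(d^2 - d - 6) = (d - 5)*(d - 3)*(d + 3)*(d + 2)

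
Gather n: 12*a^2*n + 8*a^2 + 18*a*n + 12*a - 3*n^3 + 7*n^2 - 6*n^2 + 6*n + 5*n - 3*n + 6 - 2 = 8*a^2 + 12*a - 3*n^3 + n^2 + n*(12*a^2 + 18*a + 8) + 4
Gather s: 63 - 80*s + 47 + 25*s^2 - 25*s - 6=25*s^2 - 105*s + 104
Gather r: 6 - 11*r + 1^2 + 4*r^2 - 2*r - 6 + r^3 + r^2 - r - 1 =r^3 + 5*r^2 - 14*r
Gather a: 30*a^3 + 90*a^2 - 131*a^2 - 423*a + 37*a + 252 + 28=30*a^3 - 41*a^2 - 386*a + 280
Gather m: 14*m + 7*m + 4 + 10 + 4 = 21*m + 18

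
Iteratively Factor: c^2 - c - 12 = (c - 4)*(c + 3)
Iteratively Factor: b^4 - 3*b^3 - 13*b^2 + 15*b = (b + 3)*(b^3 - 6*b^2 + 5*b) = (b - 1)*(b + 3)*(b^2 - 5*b) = (b - 5)*(b - 1)*(b + 3)*(b)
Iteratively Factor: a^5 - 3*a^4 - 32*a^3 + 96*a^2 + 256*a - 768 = (a + 4)*(a^4 - 7*a^3 - 4*a^2 + 112*a - 192) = (a - 4)*(a + 4)*(a^3 - 3*a^2 - 16*a + 48) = (a - 4)*(a - 3)*(a + 4)*(a^2 - 16) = (a - 4)*(a - 3)*(a + 4)^2*(a - 4)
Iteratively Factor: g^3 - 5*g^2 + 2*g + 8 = (g + 1)*(g^2 - 6*g + 8) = (g - 4)*(g + 1)*(g - 2)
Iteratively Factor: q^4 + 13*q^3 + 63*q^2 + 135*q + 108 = (q + 3)*(q^3 + 10*q^2 + 33*q + 36) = (q + 3)*(q + 4)*(q^2 + 6*q + 9) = (q + 3)^2*(q + 4)*(q + 3)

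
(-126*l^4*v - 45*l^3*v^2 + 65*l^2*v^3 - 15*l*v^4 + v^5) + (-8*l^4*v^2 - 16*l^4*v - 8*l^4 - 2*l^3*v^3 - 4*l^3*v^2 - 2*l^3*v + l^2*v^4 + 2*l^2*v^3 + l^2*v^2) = -8*l^4*v^2 - 142*l^4*v - 8*l^4 - 2*l^3*v^3 - 49*l^3*v^2 - 2*l^3*v + l^2*v^4 + 67*l^2*v^3 + l^2*v^2 - 15*l*v^4 + v^5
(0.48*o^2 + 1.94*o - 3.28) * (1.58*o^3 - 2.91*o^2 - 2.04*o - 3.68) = 0.7584*o^5 + 1.6684*o^4 - 11.807*o^3 + 3.8208*o^2 - 0.448*o + 12.0704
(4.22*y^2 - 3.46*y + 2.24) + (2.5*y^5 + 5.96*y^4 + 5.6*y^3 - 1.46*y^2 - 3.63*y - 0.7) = 2.5*y^5 + 5.96*y^4 + 5.6*y^3 + 2.76*y^2 - 7.09*y + 1.54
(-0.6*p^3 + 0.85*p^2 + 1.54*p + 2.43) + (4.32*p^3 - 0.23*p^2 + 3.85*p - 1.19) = 3.72*p^3 + 0.62*p^2 + 5.39*p + 1.24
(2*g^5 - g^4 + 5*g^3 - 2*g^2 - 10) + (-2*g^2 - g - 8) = 2*g^5 - g^4 + 5*g^3 - 4*g^2 - g - 18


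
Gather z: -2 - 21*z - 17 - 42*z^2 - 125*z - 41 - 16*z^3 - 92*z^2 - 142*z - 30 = -16*z^3 - 134*z^2 - 288*z - 90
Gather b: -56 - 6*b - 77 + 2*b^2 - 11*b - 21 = 2*b^2 - 17*b - 154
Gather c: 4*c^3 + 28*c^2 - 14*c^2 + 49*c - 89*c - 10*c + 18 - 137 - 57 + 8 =4*c^3 + 14*c^2 - 50*c - 168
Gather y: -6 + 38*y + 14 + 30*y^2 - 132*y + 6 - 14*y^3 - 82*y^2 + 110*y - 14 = -14*y^3 - 52*y^2 + 16*y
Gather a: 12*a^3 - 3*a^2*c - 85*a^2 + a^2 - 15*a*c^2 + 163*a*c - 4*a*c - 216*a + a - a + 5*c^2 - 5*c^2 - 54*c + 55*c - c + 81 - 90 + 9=12*a^3 + a^2*(-3*c - 84) + a*(-15*c^2 + 159*c - 216)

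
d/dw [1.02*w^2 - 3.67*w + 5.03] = 2.04*w - 3.67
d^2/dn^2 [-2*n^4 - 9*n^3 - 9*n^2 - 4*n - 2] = -24*n^2 - 54*n - 18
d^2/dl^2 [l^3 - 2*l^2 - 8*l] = 6*l - 4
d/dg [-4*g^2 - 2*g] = -8*g - 2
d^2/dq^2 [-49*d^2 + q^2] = 2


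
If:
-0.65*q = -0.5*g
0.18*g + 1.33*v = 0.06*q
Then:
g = -9.9367816091954*v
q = -7.64367816091954*v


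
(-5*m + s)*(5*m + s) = -25*m^2 + s^2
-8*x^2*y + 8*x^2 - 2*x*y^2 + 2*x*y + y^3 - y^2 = (-4*x + y)*(2*x + y)*(y - 1)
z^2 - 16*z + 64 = (z - 8)^2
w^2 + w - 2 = (w - 1)*(w + 2)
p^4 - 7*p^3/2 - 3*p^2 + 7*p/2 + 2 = (p - 4)*(p - 1)*(p + 1/2)*(p + 1)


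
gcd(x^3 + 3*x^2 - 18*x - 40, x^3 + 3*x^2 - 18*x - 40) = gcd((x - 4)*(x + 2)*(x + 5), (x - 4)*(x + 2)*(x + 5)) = x^3 + 3*x^2 - 18*x - 40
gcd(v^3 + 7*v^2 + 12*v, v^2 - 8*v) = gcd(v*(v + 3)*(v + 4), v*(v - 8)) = v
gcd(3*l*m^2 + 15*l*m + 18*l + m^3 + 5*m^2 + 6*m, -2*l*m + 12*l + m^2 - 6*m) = 1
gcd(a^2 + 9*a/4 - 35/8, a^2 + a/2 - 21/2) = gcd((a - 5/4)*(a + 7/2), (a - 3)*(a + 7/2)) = a + 7/2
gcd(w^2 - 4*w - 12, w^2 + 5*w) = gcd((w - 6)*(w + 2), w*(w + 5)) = 1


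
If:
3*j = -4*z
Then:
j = -4*z/3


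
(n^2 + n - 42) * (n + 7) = n^3 + 8*n^2 - 35*n - 294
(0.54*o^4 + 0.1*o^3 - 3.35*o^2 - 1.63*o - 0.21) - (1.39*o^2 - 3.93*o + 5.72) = 0.54*o^4 + 0.1*o^3 - 4.74*o^2 + 2.3*o - 5.93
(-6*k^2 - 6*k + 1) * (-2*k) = 12*k^3 + 12*k^2 - 2*k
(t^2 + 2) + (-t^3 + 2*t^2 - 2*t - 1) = -t^3 + 3*t^2 - 2*t + 1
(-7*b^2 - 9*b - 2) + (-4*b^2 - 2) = -11*b^2 - 9*b - 4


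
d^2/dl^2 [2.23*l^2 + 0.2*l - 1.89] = 4.46000000000000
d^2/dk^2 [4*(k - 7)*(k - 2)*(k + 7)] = 24*k - 16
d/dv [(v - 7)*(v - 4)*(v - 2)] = 3*v^2 - 26*v + 50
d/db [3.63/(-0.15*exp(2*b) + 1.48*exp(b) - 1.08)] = (1.089*exp(b) - 5.3724)*exp(b)/(0.15*exp(2*b) - 1.48*exp(b) + 1.08)^2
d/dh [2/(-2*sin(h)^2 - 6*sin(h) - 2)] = (2*sin(h) + 3)*cos(h)/(sin(h)^2 + 3*sin(h) + 1)^2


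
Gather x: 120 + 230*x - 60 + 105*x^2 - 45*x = 105*x^2 + 185*x + 60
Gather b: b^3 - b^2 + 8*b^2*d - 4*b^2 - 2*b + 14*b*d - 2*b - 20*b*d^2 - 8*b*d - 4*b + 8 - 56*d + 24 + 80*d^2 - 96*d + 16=b^3 + b^2*(8*d - 5) + b*(-20*d^2 + 6*d - 8) + 80*d^2 - 152*d + 48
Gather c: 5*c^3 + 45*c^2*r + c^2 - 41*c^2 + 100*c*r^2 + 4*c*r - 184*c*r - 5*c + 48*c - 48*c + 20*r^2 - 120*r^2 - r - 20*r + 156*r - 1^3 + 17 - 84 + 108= 5*c^3 + c^2*(45*r - 40) + c*(100*r^2 - 180*r - 5) - 100*r^2 + 135*r + 40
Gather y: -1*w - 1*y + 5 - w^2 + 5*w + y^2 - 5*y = -w^2 + 4*w + y^2 - 6*y + 5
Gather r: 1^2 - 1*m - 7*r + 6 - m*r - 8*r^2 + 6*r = -m - 8*r^2 + r*(-m - 1) + 7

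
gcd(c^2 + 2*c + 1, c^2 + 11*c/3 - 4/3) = 1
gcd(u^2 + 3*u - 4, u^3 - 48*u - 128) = u + 4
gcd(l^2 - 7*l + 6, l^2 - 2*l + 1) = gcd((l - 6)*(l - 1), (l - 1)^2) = l - 1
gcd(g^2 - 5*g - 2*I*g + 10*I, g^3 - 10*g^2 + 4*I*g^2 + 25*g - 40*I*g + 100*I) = g - 5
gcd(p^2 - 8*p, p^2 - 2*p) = p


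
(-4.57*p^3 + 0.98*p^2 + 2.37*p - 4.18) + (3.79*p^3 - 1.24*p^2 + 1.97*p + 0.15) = -0.78*p^3 - 0.26*p^2 + 4.34*p - 4.03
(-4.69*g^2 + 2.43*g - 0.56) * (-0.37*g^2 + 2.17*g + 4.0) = 1.7353*g^4 - 11.0764*g^3 - 13.2797*g^2 + 8.5048*g - 2.24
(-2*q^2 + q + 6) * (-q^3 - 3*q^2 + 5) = 2*q^5 + 5*q^4 - 9*q^3 - 28*q^2 + 5*q + 30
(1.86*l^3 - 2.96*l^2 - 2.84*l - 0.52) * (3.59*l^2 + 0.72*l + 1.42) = 6.6774*l^5 - 9.2872*l^4 - 9.6856*l^3 - 8.1148*l^2 - 4.4072*l - 0.7384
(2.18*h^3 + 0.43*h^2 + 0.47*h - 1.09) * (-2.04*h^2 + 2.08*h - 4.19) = -4.4472*h^5 + 3.6572*h^4 - 9.1986*h^3 + 1.3995*h^2 - 4.2365*h + 4.5671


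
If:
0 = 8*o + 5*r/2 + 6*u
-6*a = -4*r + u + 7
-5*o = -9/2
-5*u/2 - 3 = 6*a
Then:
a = 145/486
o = 9/10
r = 232/135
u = -776/405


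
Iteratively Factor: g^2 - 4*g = (g)*(g - 4)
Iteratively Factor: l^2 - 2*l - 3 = (l + 1)*(l - 3)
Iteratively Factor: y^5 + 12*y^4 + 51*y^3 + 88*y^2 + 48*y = (y + 4)*(y^4 + 8*y^3 + 19*y^2 + 12*y) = (y + 1)*(y + 4)*(y^3 + 7*y^2 + 12*y) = y*(y + 1)*(y + 4)*(y^2 + 7*y + 12) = y*(y + 1)*(y + 3)*(y + 4)*(y + 4)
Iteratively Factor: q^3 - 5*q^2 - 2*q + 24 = (q - 4)*(q^2 - q - 6) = (q - 4)*(q - 3)*(q + 2)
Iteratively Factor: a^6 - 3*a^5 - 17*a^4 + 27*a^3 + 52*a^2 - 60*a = (a + 3)*(a^5 - 6*a^4 + a^3 + 24*a^2 - 20*a) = (a - 1)*(a + 3)*(a^4 - 5*a^3 - 4*a^2 + 20*a) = (a - 5)*(a - 1)*(a + 3)*(a^3 - 4*a) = (a - 5)*(a - 2)*(a - 1)*(a + 3)*(a^2 + 2*a) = (a - 5)*(a - 2)*(a - 1)*(a + 2)*(a + 3)*(a)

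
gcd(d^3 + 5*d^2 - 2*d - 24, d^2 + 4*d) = d + 4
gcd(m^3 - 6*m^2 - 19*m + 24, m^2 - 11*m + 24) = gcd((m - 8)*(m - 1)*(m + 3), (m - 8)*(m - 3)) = m - 8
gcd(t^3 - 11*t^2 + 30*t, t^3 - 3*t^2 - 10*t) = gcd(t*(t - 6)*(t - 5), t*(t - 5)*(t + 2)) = t^2 - 5*t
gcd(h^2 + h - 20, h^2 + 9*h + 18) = 1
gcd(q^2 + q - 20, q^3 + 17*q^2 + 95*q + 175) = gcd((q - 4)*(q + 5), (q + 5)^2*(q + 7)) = q + 5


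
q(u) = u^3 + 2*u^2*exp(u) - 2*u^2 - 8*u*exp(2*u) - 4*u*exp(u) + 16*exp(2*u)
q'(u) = 2*u^2*exp(u) + 3*u^2 - 16*u*exp(2*u) - 4*u + 24*exp(2*u) - 4*exp(u)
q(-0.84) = 4.29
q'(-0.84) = 11.34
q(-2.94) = -41.05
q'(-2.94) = 38.59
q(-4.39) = -122.45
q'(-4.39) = 75.82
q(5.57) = -1956426.80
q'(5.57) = -4469617.23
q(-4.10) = -101.70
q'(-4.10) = 67.35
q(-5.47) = -223.16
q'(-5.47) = 111.88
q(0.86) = 45.45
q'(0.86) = 50.01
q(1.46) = 72.16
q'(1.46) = 13.55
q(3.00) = -3097.92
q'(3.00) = -9386.09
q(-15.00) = -3825.00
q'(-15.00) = 735.00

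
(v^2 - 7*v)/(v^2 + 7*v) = (v - 7)/(v + 7)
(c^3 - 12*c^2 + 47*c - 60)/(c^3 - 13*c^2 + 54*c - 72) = (c - 5)/(c - 6)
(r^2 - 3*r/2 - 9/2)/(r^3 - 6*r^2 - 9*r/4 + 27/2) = 2*(r - 3)/(2*r^2 - 15*r + 18)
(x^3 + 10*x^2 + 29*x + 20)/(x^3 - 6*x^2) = (x^3 + 10*x^2 + 29*x + 20)/(x^2*(x - 6))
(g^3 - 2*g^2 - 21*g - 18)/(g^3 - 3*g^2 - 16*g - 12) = (g + 3)/(g + 2)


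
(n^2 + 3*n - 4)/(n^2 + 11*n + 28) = (n - 1)/(n + 7)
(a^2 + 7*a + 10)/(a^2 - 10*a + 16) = (a^2 + 7*a + 10)/(a^2 - 10*a + 16)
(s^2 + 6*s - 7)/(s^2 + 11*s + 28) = (s - 1)/(s + 4)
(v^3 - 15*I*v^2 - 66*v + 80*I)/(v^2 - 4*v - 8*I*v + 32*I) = (v^2 - 7*I*v - 10)/(v - 4)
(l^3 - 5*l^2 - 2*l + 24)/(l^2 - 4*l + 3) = (l^2 - 2*l - 8)/(l - 1)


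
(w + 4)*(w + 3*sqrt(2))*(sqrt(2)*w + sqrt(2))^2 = 2*w^4 + 6*sqrt(2)*w^3 + 12*w^3 + 18*w^2 + 36*sqrt(2)*w^2 + 8*w + 54*sqrt(2)*w + 24*sqrt(2)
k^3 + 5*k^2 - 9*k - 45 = (k - 3)*(k + 3)*(k + 5)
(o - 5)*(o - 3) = o^2 - 8*o + 15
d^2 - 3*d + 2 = (d - 2)*(d - 1)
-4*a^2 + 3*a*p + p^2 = (-a + p)*(4*a + p)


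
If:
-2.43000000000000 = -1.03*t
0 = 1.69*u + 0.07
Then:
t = 2.36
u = -0.04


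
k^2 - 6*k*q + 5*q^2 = (k - 5*q)*(k - q)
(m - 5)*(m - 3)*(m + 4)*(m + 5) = m^4 + m^3 - 37*m^2 - 25*m + 300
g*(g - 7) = g^2 - 7*g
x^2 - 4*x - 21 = (x - 7)*(x + 3)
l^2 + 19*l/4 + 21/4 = (l + 7/4)*(l + 3)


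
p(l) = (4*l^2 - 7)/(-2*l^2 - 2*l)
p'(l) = 8*l/(-2*l^2 - 2*l) + (4*l + 2)*(4*l^2 - 7)/(-2*l^2 - 2*l)^2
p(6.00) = -1.63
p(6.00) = -1.63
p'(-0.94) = 412.71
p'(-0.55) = -4.16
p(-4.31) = -2.36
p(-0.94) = -30.72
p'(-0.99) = 14996.43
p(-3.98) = -2.38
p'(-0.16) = -134.59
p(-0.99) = -155.54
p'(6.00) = -0.07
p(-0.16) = -25.66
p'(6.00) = -0.07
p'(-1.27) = 18.41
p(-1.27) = 0.80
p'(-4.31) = -0.05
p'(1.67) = -1.04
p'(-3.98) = -0.05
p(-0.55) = -11.70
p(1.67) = -0.47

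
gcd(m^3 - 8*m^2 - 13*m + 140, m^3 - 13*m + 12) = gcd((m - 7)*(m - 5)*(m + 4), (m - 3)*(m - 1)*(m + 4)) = m + 4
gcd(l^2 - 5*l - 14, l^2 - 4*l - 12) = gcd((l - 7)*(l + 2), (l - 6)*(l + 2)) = l + 2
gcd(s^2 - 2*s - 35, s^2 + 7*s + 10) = s + 5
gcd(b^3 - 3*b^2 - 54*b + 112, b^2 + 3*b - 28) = b + 7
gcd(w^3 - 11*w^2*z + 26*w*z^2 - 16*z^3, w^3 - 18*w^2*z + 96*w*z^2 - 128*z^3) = w^2 - 10*w*z + 16*z^2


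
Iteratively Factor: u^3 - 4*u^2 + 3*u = (u - 3)*(u^2 - u) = (u - 3)*(u - 1)*(u)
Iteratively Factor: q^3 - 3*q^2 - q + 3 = (q + 1)*(q^2 - 4*q + 3) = (q - 3)*(q + 1)*(q - 1)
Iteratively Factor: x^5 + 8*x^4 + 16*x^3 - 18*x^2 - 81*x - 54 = (x + 3)*(x^4 + 5*x^3 + x^2 - 21*x - 18) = (x + 1)*(x + 3)*(x^3 + 4*x^2 - 3*x - 18) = (x + 1)*(x + 3)^2*(x^2 + x - 6) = (x - 2)*(x + 1)*(x + 3)^2*(x + 3)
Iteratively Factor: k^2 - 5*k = (k - 5)*(k)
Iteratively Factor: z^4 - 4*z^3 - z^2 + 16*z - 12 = (z - 3)*(z^3 - z^2 - 4*z + 4) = (z - 3)*(z - 2)*(z^2 + z - 2) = (z - 3)*(z - 2)*(z - 1)*(z + 2)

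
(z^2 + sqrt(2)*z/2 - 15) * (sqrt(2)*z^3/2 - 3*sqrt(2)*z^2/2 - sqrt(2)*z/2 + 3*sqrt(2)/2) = sqrt(2)*z^5/2 - 3*sqrt(2)*z^4/2 + z^4/2 - 8*sqrt(2)*z^3 - 3*z^3/2 - z^2/2 + 24*sqrt(2)*z^2 + 3*z/2 + 15*sqrt(2)*z/2 - 45*sqrt(2)/2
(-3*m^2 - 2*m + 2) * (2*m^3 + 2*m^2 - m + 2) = -6*m^5 - 10*m^4 + 3*m^3 - 6*m + 4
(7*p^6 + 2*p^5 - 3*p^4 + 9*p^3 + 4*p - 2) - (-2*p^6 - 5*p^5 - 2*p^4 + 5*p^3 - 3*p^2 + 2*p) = 9*p^6 + 7*p^5 - p^4 + 4*p^3 + 3*p^2 + 2*p - 2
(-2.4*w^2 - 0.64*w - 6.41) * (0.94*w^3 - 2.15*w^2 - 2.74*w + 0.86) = -2.256*w^5 + 4.5584*w^4 + 1.9266*w^3 + 13.4711*w^2 + 17.013*w - 5.5126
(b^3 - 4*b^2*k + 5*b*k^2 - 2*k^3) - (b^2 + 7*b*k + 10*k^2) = b^3 - 4*b^2*k - b^2 + 5*b*k^2 - 7*b*k - 2*k^3 - 10*k^2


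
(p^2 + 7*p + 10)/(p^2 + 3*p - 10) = (p + 2)/(p - 2)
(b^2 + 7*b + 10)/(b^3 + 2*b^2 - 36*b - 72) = (b + 5)/(b^2 - 36)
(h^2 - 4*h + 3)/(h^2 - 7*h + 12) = (h - 1)/(h - 4)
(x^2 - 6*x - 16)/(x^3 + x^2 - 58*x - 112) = 1/(x + 7)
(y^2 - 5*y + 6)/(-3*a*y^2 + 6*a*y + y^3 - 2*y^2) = (y - 3)/(y*(-3*a + y))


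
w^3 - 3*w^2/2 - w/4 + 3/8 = (w - 3/2)*(w - 1/2)*(w + 1/2)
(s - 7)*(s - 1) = s^2 - 8*s + 7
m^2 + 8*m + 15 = (m + 3)*(m + 5)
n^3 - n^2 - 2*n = n*(n - 2)*(n + 1)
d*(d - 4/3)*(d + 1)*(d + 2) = d^4 + 5*d^3/3 - 2*d^2 - 8*d/3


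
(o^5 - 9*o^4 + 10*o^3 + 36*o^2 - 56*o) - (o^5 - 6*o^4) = -3*o^4 + 10*o^3 + 36*o^2 - 56*o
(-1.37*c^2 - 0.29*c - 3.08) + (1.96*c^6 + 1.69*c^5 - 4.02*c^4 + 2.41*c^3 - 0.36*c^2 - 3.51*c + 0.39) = 1.96*c^6 + 1.69*c^5 - 4.02*c^4 + 2.41*c^3 - 1.73*c^2 - 3.8*c - 2.69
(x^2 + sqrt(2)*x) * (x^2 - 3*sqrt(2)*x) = x^4 - 2*sqrt(2)*x^3 - 6*x^2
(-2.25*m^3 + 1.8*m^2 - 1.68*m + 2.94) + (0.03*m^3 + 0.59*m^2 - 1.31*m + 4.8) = -2.22*m^3 + 2.39*m^2 - 2.99*m + 7.74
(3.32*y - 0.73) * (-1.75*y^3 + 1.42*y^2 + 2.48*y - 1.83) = -5.81*y^4 + 5.9919*y^3 + 7.197*y^2 - 7.886*y + 1.3359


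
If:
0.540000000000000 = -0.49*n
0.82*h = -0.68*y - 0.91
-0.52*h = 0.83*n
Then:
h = 1.76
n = -1.10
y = -3.46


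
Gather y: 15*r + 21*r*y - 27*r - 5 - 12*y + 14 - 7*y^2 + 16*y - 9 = -12*r - 7*y^2 + y*(21*r + 4)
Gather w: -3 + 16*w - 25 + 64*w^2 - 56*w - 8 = 64*w^2 - 40*w - 36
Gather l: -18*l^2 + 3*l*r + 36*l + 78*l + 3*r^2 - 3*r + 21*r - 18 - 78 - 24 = -18*l^2 + l*(3*r + 114) + 3*r^2 + 18*r - 120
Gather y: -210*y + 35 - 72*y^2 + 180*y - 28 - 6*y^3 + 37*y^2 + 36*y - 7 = -6*y^3 - 35*y^2 + 6*y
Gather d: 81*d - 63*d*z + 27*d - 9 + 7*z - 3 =d*(108 - 63*z) + 7*z - 12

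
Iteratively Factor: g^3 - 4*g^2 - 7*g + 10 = (g + 2)*(g^2 - 6*g + 5) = (g - 1)*(g + 2)*(g - 5)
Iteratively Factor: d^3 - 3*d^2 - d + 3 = (d - 1)*(d^2 - 2*d - 3) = (d - 3)*(d - 1)*(d + 1)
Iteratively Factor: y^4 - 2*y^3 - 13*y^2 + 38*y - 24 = (y + 4)*(y^3 - 6*y^2 + 11*y - 6) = (y - 2)*(y + 4)*(y^2 - 4*y + 3) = (y - 3)*(y - 2)*(y + 4)*(y - 1)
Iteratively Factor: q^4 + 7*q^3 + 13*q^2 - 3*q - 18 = (q + 2)*(q^3 + 5*q^2 + 3*q - 9) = (q + 2)*(q + 3)*(q^2 + 2*q - 3) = (q - 1)*(q + 2)*(q + 3)*(q + 3)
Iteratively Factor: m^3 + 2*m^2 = (m + 2)*(m^2) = m*(m + 2)*(m)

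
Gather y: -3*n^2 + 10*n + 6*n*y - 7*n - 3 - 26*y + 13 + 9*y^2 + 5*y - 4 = -3*n^2 + 3*n + 9*y^2 + y*(6*n - 21) + 6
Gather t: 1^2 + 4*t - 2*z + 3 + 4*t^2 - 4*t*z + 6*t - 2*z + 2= 4*t^2 + t*(10 - 4*z) - 4*z + 6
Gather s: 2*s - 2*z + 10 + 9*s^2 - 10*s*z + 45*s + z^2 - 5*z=9*s^2 + s*(47 - 10*z) + z^2 - 7*z + 10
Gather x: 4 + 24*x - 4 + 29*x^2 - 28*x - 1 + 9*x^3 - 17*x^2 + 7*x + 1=9*x^3 + 12*x^2 + 3*x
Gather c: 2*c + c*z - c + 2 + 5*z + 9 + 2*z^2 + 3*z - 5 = c*(z + 1) + 2*z^2 + 8*z + 6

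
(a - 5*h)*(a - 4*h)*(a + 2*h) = a^3 - 7*a^2*h + 2*a*h^2 + 40*h^3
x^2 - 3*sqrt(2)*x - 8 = (x - 4*sqrt(2))*(x + sqrt(2))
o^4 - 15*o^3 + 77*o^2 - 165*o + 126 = (o - 7)*(o - 3)^2*(o - 2)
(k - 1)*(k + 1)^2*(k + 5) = k^4 + 6*k^3 + 4*k^2 - 6*k - 5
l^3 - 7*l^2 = l^2*(l - 7)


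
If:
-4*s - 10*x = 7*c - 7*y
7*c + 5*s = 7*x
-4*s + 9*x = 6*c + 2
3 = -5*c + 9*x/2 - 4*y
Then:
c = -333/376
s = 721/376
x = 91/188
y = 339/376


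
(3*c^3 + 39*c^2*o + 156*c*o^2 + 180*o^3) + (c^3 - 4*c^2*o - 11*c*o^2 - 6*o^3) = 4*c^3 + 35*c^2*o + 145*c*o^2 + 174*o^3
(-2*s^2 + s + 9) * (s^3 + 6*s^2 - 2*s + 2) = -2*s^5 - 11*s^4 + 19*s^3 + 48*s^2 - 16*s + 18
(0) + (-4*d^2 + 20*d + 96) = -4*d^2 + 20*d + 96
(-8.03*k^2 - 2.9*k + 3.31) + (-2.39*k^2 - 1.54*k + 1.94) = -10.42*k^2 - 4.44*k + 5.25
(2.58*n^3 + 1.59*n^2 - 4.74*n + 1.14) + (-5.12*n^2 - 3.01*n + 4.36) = 2.58*n^3 - 3.53*n^2 - 7.75*n + 5.5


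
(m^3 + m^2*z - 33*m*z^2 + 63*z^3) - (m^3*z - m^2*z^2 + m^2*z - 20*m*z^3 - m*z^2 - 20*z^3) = -m^3*z + m^3 + m^2*z^2 + 20*m*z^3 - 32*m*z^2 + 83*z^3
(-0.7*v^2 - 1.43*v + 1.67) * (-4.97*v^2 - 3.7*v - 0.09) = 3.479*v^4 + 9.6971*v^3 - 2.9459*v^2 - 6.0503*v - 0.1503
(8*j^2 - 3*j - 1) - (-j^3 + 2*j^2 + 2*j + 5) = j^3 + 6*j^2 - 5*j - 6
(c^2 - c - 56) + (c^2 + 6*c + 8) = 2*c^2 + 5*c - 48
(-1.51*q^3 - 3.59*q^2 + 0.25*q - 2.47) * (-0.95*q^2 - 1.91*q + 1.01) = 1.4345*q^5 + 6.2946*q^4 + 5.0943*q^3 - 1.7569*q^2 + 4.9702*q - 2.4947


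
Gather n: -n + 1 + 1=2 - n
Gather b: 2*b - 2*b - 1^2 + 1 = 0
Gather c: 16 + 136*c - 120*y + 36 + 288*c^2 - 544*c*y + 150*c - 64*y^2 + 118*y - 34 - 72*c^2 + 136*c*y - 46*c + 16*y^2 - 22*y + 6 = 216*c^2 + c*(240 - 408*y) - 48*y^2 - 24*y + 24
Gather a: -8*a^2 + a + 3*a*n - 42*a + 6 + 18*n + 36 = -8*a^2 + a*(3*n - 41) + 18*n + 42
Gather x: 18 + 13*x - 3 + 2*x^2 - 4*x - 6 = 2*x^2 + 9*x + 9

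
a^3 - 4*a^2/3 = a^2*(a - 4/3)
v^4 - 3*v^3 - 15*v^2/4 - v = v*(v - 4)*(v + 1/2)^2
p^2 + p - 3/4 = (p - 1/2)*(p + 3/2)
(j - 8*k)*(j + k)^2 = j^3 - 6*j^2*k - 15*j*k^2 - 8*k^3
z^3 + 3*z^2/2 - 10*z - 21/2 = (z - 3)*(z + 1)*(z + 7/2)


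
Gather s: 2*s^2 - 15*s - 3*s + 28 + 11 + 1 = 2*s^2 - 18*s + 40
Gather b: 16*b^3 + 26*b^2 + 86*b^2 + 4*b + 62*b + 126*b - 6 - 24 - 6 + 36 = 16*b^3 + 112*b^2 + 192*b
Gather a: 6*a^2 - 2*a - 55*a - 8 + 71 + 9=6*a^2 - 57*a + 72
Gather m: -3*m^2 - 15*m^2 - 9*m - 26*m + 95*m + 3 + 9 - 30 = -18*m^2 + 60*m - 18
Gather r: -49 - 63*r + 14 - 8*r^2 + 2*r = -8*r^2 - 61*r - 35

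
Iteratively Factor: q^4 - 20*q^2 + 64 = (q - 2)*(q^3 + 2*q^2 - 16*q - 32) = (q - 4)*(q - 2)*(q^2 + 6*q + 8) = (q - 4)*(q - 2)*(q + 4)*(q + 2)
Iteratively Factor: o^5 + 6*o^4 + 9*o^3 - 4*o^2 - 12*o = (o)*(o^4 + 6*o^3 + 9*o^2 - 4*o - 12) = o*(o + 2)*(o^3 + 4*o^2 + o - 6) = o*(o - 1)*(o + 2)*(o^2 + 5*o + 6) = o*(o - 1)*(o + 2)*(o + 3)*(o + 2)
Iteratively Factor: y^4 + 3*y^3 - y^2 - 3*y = (y + 1)*(y^3 + 2*y^2 - 3*y) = (y - 1)*(y + 1)*(y^2 + 3*y) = y*(y - 1)*(y + 1)*(y + 3)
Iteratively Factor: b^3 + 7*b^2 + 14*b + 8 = (b + 1)*(b^2 + 6*b + 8) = (b + 1)*(b + 4)*(b + 2)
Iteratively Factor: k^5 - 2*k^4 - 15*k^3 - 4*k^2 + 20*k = (k - 5)*(k^4 + 3*k^3 - 4*k) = (k - 5)*(k - 1)*(k^3 + 4*k^2 + 4*k) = k*(k - 5)*(k - 1)*(k^2 + 4*k + 4) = k*(k - 5)*(k - 1)*(k + 2)*(k + 2)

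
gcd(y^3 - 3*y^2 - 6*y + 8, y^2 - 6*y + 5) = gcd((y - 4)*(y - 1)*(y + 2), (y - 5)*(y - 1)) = y - 1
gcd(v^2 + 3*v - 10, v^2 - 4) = v - 2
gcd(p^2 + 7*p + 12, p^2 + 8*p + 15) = p + 3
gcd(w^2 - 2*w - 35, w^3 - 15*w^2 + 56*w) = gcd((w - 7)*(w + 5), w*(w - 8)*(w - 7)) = w - 7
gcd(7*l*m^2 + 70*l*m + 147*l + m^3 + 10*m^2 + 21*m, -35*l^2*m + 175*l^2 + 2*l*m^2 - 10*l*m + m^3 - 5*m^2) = 7*l + m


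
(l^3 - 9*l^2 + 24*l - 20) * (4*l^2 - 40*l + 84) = 4*l^5 - 76*l^4 + 540*l^3 - 1796*l^2 + 2816*l - 1680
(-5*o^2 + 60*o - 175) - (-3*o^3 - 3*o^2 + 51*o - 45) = 3*o^3 - 2*o^2 + 9*o - 130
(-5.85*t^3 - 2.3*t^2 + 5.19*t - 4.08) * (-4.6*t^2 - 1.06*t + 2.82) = 26.91*t^5 + 16.781*t^4 - 37.933*t^3 + 6.7806*t^2 + 18.9606*t - 11.5056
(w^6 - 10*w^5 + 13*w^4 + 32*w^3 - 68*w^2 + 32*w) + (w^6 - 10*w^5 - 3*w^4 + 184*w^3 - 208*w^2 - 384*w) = 2*w^6 - 20*w^5 + 10*w^4 + 216*w^3 - 276*w^2 - 352*w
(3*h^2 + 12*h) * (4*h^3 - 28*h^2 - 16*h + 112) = 12*h^5 - 36*h^4 - 384*h^3 + 144*h^2 + 1344*h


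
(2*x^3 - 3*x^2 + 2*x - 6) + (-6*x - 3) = 2*x^3 - 3*x^2 - 4*x - 9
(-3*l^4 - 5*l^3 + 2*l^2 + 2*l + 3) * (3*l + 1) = -9*l^5 - 18*l^4 + l^3 + 8*l^2 + 11*l + 3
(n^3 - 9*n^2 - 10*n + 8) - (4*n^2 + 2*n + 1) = n^3 - 13*n^2 - 12*n + 7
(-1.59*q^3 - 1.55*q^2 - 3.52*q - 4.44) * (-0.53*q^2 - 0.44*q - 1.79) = 0.8427*q^5 + 1.5211*q^4 + 5.3937*q^3 + 6.6765*q^2 + 8.2544*q + 7.9476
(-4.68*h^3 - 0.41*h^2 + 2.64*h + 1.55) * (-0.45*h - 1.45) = 2.106*h^4 + 6.9705*h^3 - 0.5935*h^2 - 4.5255*h - 2.2475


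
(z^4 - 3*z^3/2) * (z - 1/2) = z^5 - 2*z^4 + 3*z^3/4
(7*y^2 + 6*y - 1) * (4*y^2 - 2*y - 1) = 28*y^4 + 10*y^3 - 23*y^2 - 4*y + 1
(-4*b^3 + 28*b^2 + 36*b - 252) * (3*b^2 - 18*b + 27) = -12*b^5 + 156*b^4 - 504*b^3 - 648*b^2 + 5508*b - 6804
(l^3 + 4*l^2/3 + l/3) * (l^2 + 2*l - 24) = l^5 + 10*l^4/3 - 21*l^3 - 94*l^2/3 - 8*l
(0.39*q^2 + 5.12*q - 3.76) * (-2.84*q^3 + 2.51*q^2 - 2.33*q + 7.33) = -1.1076*q^5 - 13.5619*q^4 + 22.6209*q^3 - 18.5085*q^2 + 46.2904*q - 27.5608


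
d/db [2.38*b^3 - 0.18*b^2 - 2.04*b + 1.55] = 7.14*b^2 - 0.36*b - 2.04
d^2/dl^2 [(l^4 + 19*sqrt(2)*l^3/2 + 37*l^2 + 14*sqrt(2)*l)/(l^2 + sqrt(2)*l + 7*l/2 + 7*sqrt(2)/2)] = 2*(8*l^6 + 24*sqrt(2)*l^5 + 84*l^5 + 342*l^4 + 252*sqrt(2)*l^4 - 56*l^3 + 1683*sqrt(2)*l^3 - 1512*sqrt(2)*l^2 + 6762*l^2 - 2352*l + 5586*sqrt(2)*l - 784*sqrt(2) + 4508)/(8*l^6 + 24*sqrt(2)*l^5 + 84*l^5 + 342*l^4 + 252*sqrt(2)*l^4 + 847*l^3 + 898*sqrt(2)*l^3 + 1197*sqrt(2)*l^2 + 1764*l^2 + 588*sqrt(2)*l + 2058*l + 686*sqrt(2))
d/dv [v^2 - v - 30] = 2*v - 1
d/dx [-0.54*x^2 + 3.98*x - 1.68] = 3.98 - 1.08*x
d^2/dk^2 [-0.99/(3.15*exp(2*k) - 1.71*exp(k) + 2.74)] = (-0.99*(6.3*exp(k) - 1.71)*(12.6*exp(k) - 3.42)*exp(k) + (12.474*exp(k) - 1.6929)*(3.15*exp(2*k) - 1.71*exp(k) + 2.74))*exp(k)/(3.15*exp(2*k) - 1.71*exp(k) + 2.74)^3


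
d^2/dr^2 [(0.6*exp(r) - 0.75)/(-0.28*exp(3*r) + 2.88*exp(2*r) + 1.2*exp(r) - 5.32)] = (-0.18816*exp(6*r) + 1.98072*exp(5*r) - 12.43584*exp(4*r) + 38.07168*exp(3*r) - 57.43656*exp(2*r) + 43.2144*exp(r) - 12.19344)*exp(r)/(0.021952*exp(9*r) - 0.677376*exp(8*r) + 6.685056*exp(7*r) - 16.830528*exp(6*r) - 54.390528*exp(5*r) + 109.211904*exp(4*r) + 132.361536*exp(3*r) - 221.550336*exp(2*r) - 101.88864*exp(r) + 150.568768)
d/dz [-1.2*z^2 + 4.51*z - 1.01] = 4.51 - 2.4*z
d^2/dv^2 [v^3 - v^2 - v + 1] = 6*v - 2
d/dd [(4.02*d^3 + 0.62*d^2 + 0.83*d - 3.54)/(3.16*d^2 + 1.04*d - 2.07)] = (12.7032*d^4 + 8.3616*d^3 - 26.9422*d^2 + 19.806*d + 1.9635)/(9.9856*d^4 + 6.5728*d^3 - 12.0008*d^2 - 4.3056*d + 4.2849)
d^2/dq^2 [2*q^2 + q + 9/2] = 4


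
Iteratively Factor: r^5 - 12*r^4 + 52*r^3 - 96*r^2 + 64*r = (r)*(r^4 - 12*r^3 + 52*r^2 - 96*r + 64) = r*(r - 4)*(r^3 - 8*r^2 + 20*r - 16) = r*(r - 4)*(r - 2)*(r^2 - 6*r + 8) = r*(r - 4)^2*(r - 2)*(r - 2)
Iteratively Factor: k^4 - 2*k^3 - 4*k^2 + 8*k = (k - 2)*(k^3 - 4*k) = k*(k - 2)*(k^2 - 4) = k*(k - 2)^2*(k + 2)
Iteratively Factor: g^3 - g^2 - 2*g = (g + 1)*(g^2 - 2*g) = (g - 2)*(g + 1)*(g)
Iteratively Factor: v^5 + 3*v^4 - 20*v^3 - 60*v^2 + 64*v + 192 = (v - 2)*(v^4 + 5*v^3 - 10*v^2 - 80*v - 96) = (v - 2)*(v + 4)*(v^3 + v^2 - 14*v - 24) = (v - 2)*(v + 2)*(v + 4)*(v^2 - v - 12) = (v - 2)*(v + 2)*(v + 3)*(v + 4)*(v - 4)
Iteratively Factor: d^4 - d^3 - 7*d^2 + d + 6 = (d - 1)*(d^3 - 7*d - 6) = (d - 1)*(d + 1)*(d^2 - d - 6) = (d - 1)*(d + 1)*(d + 2)*(d - 3)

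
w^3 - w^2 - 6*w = w*(w - 3)*(w + 2)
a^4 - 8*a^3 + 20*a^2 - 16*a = a*(a - 4)*(a - 2)^2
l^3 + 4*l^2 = l^2*(l + 4)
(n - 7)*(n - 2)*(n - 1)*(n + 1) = n^4 - 9*n^3 + 13*n^2 + 9*n - 14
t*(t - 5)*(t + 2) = t^3 - 3*t^2 - 10*t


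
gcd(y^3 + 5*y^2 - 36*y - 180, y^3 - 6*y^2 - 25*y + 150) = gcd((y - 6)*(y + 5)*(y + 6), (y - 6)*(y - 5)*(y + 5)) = y^2 - y - 30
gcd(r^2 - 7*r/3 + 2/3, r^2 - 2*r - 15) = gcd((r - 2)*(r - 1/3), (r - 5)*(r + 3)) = 1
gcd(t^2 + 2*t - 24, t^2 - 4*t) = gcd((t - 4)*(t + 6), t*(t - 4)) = t - 4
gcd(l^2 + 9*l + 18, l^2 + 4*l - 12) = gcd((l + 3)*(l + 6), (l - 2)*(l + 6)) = l + 6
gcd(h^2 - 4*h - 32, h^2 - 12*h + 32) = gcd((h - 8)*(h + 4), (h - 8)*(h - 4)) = h - 8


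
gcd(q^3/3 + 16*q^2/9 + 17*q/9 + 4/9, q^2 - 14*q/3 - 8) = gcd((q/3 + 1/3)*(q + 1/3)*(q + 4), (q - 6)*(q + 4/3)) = 1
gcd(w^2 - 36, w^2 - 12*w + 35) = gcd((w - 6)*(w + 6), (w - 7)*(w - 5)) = 1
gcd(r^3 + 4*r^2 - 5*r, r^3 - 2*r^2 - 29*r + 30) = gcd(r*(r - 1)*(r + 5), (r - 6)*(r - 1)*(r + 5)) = r^2 + 4*r - 5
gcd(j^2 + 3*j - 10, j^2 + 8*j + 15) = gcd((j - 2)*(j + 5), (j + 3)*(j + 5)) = j + 5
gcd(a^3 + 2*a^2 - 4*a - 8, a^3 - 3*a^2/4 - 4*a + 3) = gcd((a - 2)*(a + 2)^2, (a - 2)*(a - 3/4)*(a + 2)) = a^2 - 4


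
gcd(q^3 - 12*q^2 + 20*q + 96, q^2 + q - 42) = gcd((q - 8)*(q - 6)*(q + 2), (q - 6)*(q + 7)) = q - 6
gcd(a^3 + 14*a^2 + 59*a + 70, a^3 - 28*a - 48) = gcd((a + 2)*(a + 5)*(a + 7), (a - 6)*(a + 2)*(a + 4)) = a + 2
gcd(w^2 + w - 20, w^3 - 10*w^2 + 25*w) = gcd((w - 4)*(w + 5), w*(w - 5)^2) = 1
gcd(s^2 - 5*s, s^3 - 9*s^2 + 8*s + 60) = s - 5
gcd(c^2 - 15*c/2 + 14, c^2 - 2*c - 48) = 1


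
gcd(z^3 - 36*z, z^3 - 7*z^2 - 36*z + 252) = z^2 - 36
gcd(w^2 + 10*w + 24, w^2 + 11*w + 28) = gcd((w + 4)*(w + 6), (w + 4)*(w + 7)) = w + 4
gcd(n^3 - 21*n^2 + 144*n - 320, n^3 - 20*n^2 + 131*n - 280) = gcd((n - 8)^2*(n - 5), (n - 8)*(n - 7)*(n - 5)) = n^2 - 13*n + 40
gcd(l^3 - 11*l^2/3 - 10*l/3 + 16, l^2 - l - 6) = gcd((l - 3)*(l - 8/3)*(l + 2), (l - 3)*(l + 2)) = l^2 - l - 6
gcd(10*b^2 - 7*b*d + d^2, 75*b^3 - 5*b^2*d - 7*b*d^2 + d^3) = 5*b - d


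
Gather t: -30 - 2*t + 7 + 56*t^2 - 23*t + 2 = 56*t^2 - 25*t - 21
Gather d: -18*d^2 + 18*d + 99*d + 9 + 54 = -18*d^2 + 117*d + 63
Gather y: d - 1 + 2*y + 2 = d + 2*y + 1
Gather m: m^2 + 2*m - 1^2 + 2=m^2 + 2*m + 1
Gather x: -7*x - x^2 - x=-x^2 - 8*x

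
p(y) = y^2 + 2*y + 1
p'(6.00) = 14.00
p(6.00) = 49.00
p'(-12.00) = -22.00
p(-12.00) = 121.00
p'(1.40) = 4.80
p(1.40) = 5.76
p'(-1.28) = -0.56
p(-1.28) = 0.08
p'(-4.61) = -7.22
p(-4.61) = 13.03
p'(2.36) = 6.72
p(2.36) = 11.29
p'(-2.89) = -3.78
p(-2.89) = 3.57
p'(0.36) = 2.72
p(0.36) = 1.85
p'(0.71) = 3.42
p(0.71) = 2.92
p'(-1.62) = -1.24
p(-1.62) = 0.38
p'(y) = 2*y + 2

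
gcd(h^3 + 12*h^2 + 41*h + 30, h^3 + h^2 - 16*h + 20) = h + 5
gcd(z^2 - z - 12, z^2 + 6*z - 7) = 1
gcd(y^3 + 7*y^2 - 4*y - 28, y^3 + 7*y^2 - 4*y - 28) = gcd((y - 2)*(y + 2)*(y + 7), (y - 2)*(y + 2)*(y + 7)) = y^3 + 7*y^2 - 4*y - 28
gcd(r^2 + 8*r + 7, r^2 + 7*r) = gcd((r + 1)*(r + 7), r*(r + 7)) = r + 7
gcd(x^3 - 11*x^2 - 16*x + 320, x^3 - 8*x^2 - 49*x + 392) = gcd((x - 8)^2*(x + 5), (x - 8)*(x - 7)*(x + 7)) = x - 8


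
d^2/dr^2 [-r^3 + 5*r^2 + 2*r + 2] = 10 - 6*r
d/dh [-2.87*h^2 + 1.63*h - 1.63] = 1.63 - 5.74*h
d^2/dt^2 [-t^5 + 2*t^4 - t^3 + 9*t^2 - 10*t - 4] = -20*t^3 + 24*t^2 - 6*t + 18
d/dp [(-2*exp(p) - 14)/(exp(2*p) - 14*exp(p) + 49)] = 2*(exp(p) + 21)*exp(p)/(exp(3*p) - 21*exp(2*p) + 147*exp(p) - 343)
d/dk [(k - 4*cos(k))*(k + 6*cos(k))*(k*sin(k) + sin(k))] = -(k + 1)*(k - 4*cos(k))*(6*sin(k) - 1)*sin(k) + (k + 1)*(k + 6*cos(k))*(4*sin(k) + 1)*sin(k) + (k - 4*cos(k))*(k + 6*cos(k))*(k*cos(k) + sqrt(2)*sin(k + pi/4))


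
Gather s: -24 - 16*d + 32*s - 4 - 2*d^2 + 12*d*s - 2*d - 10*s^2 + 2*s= -2*d^2 - 18*d - 10*s^2 + s*(12*d + 34) - 28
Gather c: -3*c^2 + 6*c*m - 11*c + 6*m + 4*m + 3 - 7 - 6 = -3*c^2 + c*(6*m - 11) + 10*m - 10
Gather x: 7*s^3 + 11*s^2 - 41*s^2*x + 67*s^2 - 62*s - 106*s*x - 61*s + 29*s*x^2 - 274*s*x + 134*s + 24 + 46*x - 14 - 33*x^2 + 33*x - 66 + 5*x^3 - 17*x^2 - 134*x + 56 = 7*s^3 + 78*s^2 + 11*s + 5*x^3 + x^2*(29*s - 50) + x*(-41*s^2 - 380*s - 55)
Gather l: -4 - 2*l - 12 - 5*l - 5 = -7*l - 21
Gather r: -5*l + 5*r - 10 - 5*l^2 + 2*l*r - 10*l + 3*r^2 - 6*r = -5*l^2 - 15*l + 3*r^2 + r*(2*l - 1) - 10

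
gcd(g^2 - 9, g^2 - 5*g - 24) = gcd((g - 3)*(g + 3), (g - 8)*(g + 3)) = g + 3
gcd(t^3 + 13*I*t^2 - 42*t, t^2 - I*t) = t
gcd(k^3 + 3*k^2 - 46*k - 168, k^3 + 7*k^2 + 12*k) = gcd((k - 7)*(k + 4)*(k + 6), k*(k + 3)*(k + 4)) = k + 4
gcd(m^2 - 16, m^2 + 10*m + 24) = m + 4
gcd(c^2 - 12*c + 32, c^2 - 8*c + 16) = c - 4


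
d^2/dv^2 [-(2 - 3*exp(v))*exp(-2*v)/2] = (3*exp(v) - 8)*exp(-2*v)/2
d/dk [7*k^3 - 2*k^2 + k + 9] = 21*k^2 - 4*k + 1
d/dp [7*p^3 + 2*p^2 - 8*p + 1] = 21*p^2 + 4*p - 8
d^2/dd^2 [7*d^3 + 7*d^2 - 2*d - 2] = 42*d + 14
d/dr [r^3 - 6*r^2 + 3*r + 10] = 3*r^2 - 12*r + 3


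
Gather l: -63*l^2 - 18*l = -63*l^2 - 18*l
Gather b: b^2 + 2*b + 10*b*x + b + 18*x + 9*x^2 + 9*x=b^2 + b*(10*x + 3) + 9*x^2 + 27*x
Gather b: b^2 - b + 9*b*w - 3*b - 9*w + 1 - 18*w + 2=b^2 + b*(9*w - 4) - 27*w + 3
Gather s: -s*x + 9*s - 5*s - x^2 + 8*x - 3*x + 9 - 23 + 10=s*(4 - x) - x^2 + 5*x - 4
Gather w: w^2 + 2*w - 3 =w^2 + 2*w - 3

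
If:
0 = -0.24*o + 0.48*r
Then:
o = 2.0*r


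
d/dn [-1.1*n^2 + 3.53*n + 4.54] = 3.53 - 2.2*n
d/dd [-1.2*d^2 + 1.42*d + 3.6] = 1.42 - 2.4*d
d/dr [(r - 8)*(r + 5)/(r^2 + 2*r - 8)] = (5*r^2 + 64*r + 104)/(r^4 + 4*r^3 - 12*r^2 - 32*r + 64)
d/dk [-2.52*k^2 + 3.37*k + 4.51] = 3.37 - 5.04*k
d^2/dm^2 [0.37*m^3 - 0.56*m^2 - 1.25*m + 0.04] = 2.22*m - 1.12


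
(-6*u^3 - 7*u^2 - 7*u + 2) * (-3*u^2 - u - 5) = 18*u^5 + 27*u^4 + 58*u^3 + 36*u^2 + 33*u - 10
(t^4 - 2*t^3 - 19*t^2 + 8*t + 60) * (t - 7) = t^5 - 9*t^4 - 5*t^3 + 141*t^2 + 4*t - 420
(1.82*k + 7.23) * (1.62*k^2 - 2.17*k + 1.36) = 2.9484*k^3 + 7.7632*k^2 - 13.2139*k + 9.8328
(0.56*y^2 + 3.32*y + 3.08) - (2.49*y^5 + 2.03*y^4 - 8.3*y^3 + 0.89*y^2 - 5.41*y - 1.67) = -2.49*y^5 - 2.03*y^4 + 8.3*y^3 - 0.33*y^2 + 8.73*y + 4.75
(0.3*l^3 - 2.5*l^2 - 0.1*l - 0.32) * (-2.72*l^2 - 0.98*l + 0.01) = -0.816*l^5 + 6.506*l^4 + 2.725*l^3 + 0.9434*l^2 + 0.3126*l - 0.0032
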